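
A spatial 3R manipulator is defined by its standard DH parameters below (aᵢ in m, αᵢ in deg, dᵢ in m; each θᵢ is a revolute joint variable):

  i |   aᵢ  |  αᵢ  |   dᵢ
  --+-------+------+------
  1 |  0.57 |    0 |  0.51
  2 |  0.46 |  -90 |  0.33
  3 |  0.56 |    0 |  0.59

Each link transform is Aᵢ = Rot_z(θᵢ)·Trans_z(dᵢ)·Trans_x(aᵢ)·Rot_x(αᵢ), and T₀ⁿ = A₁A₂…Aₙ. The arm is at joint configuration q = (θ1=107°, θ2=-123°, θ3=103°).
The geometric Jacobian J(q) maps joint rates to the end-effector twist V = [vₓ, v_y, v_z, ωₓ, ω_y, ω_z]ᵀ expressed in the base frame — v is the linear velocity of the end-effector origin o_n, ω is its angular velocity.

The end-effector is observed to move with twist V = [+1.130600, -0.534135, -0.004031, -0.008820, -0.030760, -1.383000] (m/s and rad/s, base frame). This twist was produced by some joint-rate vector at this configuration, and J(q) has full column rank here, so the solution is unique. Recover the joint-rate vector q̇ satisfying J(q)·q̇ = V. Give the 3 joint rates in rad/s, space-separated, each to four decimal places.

o_n = [0.3171, 1.0202, 0.2944]
J₁: ẑ×o_n = [-1.0202, 0.3171, 0.0000], ω = ẑ
J2: z=[0.0000, 0.0000, 1.0000] o=[-0.1667, 0.5451, 0.5100] → [-0.4751, 0.4837, 0.0000, 0.0000, 0.0000, 1.0000]
J3: z=[0.2756, 0.9613, 0.0000] o=[0.2755, 0.4183, 0.8400] → [-0.5245, 0.1504, 0.1260, 0.2756, 0.9613, 0.0000]
q̇ = J⁺·V = [-0.8380, -0.5450, -0.0320]

-0.8380 -0.5450 -0.0320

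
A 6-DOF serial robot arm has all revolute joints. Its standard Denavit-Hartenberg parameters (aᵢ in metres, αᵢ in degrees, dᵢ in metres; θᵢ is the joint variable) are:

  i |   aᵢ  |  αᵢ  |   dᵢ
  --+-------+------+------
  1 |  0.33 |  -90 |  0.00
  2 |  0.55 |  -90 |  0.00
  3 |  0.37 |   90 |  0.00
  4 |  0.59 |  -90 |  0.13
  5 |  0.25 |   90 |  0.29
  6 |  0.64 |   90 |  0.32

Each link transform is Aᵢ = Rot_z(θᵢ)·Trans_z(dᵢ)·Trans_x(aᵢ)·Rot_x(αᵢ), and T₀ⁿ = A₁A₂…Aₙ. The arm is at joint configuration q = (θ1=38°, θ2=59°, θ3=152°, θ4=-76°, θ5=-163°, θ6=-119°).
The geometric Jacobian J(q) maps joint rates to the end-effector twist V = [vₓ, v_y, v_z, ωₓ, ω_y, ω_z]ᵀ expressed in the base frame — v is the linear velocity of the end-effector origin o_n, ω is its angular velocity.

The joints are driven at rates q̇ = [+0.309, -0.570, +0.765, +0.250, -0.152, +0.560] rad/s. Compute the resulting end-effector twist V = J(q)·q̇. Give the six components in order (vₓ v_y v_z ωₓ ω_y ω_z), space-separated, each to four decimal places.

o_n = [0.7315, 0.6442, 0.1004]
J₁: ẑ×o_n = [-0.6442, 0.7315, 0.0000], ω = ẑ
J2: z=[-0.6157, 0.7880, 0.0000] o=[0.2600, 0.2032, 0.0000] → [0.0791, 0.0618, -0.6430, -0.6157, 0.7880, 0.0000]
J3: z=[-0.6755, -0.5277, -0.5150] o=[0.4833, 0.3776, -0.4714] → [-0.1645, 0.2584, -0.0490, -0.6755, -0.5277, -0.5150]
J4: z=[0.7341, -0.5469, -0.4024] o=[0.4576, 0.1371, -0.1914] → [0.0445, -0.3244, 0.5221, 0.7341, -0.5469, -0.4024]
J5: z=[-0.2307, -0.7583, 0.6098] o=[0.9298, 0.2753, 0.1591] → [-0.1803, -0.1345, -0.2354, -0.2307, -0.7583, 0.6098]
J6: z=[-0.8888, 0.4193, 0.1852] o=[0.7639, -0.0694, 0.1433] → [-0.1501, -0.0442, -0.6206, -0.8888, 0.4193, 0.1852]
V = J·q̇ = [-0.4155, 0.3031, 0.1478, -0.4449, -0.6396, -0.1746]

-0.4155 0.3031 0.1478 -0.4449 -0.6396 -0.1746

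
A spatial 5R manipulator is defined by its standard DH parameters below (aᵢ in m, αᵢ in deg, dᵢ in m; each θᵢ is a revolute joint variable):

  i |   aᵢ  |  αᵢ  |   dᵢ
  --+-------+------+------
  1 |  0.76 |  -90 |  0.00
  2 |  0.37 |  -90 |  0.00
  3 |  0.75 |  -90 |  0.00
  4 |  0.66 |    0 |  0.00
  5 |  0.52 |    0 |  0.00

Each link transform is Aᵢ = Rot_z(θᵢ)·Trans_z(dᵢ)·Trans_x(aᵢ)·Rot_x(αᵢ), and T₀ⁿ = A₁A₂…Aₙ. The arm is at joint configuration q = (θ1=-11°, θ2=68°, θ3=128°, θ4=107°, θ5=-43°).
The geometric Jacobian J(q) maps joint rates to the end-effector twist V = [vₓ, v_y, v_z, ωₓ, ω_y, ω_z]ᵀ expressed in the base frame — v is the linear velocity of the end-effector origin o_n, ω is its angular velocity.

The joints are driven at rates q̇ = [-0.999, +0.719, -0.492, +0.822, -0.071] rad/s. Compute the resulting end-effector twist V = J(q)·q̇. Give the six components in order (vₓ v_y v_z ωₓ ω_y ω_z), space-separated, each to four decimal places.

-0.1673 -1.2783 -1.4758 0.4556 1.1149 -0.2660

o_n = [1.5862, -0.9385, 0.5166]
J₁: ẑ×o_n = [0.9385, 1.5862, -0.0000], ω = ẑ
J2: z=[0.1908, 0.9816, 0.0000] o=[0.7460, -0.1450, 0.0000] → [0.5071, -0.0986, -0.9761, 0.1908, 0.9816, 0.0000]
J3: z=[-0.9101, 0.1769, -0.3746] o=[0.8821, -0.1715, -0.3431] → [-0.1353, 0.5186, 0.5735, -0.9101, 0.1769, -0.3746]
J4: z=[-0.1723, 0.6607, 0.7306] o=[0.5995, -0.7186, 0.0851] → [0.4457, 0.7952, -0.6140, -0.1723, 0.6607, 0.7306]
J5: z=[-0.1723, 0.6607, 0.7306] o=[1.2467, -0.6895, 0.2114] → [0.3836, 0.3006, -0.1814, -0.1723, 0.6607, 0.7306]
V = J·q̇ = [-0.1673, -1.2783, -1.4758, 0.4556, 1.1149, -0.2660]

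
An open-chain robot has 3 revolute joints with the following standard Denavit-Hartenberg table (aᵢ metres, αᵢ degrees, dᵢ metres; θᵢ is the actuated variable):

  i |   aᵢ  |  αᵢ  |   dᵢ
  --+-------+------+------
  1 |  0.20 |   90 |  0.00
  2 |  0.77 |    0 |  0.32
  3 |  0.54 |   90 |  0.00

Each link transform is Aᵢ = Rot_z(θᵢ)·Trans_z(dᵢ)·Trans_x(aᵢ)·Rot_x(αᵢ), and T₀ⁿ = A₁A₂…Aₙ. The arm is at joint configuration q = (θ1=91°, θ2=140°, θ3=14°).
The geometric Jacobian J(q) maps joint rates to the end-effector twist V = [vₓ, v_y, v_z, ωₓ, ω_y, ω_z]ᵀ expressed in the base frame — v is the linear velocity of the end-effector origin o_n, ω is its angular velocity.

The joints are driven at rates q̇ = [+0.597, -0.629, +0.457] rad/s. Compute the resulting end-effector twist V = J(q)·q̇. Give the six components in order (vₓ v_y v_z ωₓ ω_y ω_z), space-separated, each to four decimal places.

0.5129 0.5521 0.4545 -0.1720 -0.0030 0.5970

o_n = [0.3352, -0.8695, 0.7317]
J₁: ẑ×o_n = [0.8695, 0.3352, -0.0000], ω = ẑ
J2: z=[0.9998, 0.0175, 0.0000] o=[-0.0035, 0.2000, 0.0000] → [0.0128, -0.7316, -1.0752, 0.9998, 0.0175, 0.0000]
J3: z=[0.9998, 0.0175, 0.0000] o=[0.3268, -0.3842, 0.4949] → [0.0041, -0.2367, -0.4853, 0.9998, 0.0175, 0.0000]
V = J·q̇ = [0.5129, 0.5521, 0.4545, -0.1720, -0.0030, 0.5970]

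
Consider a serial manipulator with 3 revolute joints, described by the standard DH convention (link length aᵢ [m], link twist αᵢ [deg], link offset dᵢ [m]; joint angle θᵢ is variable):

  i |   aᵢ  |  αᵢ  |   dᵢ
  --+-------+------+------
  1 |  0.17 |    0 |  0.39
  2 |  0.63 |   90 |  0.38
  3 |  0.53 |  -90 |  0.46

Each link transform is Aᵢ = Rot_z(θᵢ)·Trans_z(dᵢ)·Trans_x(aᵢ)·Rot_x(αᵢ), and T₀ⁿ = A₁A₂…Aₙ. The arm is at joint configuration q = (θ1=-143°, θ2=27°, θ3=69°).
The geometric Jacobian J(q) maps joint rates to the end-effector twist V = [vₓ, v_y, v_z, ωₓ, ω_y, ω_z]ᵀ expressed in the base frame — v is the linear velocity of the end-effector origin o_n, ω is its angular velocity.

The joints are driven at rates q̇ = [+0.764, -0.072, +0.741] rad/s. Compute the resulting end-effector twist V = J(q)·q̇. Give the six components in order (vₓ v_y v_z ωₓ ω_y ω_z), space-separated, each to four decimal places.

o_n = [-0.9086, -0.6376, 1.2648]
J₁: ẑ×o_n = [0.6376, -0.9086, 0.0000], ω = ẑ
J2: z=[0.0000, 0.0000, 1.0000] o=[-0.1358, -0.1023, 0.3900] → [0.5353, -0.7729, 0.0000, 0.0000, 0.0000, 1.0000]
J3: z=[-0.8988, 0.4384, 0.0000] o=[-0.4119, -0.6685, 0.7700] → [0.2169, 0.4447, 0.1899, -0.8988, 0.4384, 0.0000]
V = J·q̇ = [0.6093, -0.3090, 0.1407, -0.6660, 0.3248, 0.6920]

0.6093 -0.3090 0.1407 -0.6660 0.3248 0.6920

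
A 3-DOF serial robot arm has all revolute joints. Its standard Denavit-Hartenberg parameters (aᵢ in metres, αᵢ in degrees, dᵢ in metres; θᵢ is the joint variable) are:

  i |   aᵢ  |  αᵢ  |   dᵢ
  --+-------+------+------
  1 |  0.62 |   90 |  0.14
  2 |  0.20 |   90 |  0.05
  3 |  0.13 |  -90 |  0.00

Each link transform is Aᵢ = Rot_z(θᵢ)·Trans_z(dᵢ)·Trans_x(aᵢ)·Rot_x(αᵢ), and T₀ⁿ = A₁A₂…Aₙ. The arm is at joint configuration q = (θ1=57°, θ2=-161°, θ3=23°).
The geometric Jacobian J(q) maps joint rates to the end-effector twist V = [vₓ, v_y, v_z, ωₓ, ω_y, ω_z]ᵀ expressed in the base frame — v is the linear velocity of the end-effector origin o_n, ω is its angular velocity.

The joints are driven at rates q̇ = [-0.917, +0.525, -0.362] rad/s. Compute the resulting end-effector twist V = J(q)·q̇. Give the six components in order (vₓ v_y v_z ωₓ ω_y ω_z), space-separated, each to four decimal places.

0.1780 -0.1814 -0.1647 0.5045 -0.1871 -1.2593

o_n = [0.2576, 0.2116, 0.0359]
J₁: ẑ×o_n = [-0.2116, 0.2576, 0.0000], ω = ẑ
J2: z=[0.8387, -0.5446, 0.0000] o=[0.3377, 0.5200, 0.1400] → [0.0567, 0.0873, -0.3022, 0.8387, -0.5446, 0.0000]
J3: z=[-0.1773, -0.2730, 0.9455] o=[0.2766, 0.3341, 0.0749] → [0.1265, -0.0249, 0.0165, -0.1773, -0.2730, 0.9455]
V = J·q̇ = [0.1780, -0.1814, -0.1647, 0.5045, -0.1871, -1.2593]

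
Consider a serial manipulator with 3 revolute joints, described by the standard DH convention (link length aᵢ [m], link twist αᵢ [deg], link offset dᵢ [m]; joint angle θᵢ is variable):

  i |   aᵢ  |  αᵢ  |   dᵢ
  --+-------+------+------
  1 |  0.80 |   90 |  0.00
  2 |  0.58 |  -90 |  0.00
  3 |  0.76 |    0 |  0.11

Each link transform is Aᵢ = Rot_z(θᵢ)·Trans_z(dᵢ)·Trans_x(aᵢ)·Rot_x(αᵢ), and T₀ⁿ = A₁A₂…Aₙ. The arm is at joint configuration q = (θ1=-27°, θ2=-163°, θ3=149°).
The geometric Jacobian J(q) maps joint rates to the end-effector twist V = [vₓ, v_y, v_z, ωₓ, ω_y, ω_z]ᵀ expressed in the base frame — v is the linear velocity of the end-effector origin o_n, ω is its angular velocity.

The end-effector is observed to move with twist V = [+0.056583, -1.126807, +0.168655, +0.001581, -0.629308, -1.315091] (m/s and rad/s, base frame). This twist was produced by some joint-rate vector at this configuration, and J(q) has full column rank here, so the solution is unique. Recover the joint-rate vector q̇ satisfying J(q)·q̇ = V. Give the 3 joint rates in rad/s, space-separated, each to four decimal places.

-0.3760 0.5600 0.9820

o_n = [0.9800, -0.0600, -0.0843]
J₁: ẑ×o_n = [0.0600, 0.9800, -0.0000], ω = ẑ
J2: z=[-0.4540, -0.8910, 0.0000] o=[0.7128, -0.3632, 0.0000] → [0.0751, -0.0383, 0.1005, -0.4540, -0.8910, 0.0000]
J3: z=[0.2605, -0.1327, -0.9563] o=[0.2186, -0.1114, -0.1696] → [0.0378, -0.7504, 0.1144, 0.2605, -0.1327, -0.9563]
q̇ = J⁺·V = [-0.3760, 0.5600, 0.9820]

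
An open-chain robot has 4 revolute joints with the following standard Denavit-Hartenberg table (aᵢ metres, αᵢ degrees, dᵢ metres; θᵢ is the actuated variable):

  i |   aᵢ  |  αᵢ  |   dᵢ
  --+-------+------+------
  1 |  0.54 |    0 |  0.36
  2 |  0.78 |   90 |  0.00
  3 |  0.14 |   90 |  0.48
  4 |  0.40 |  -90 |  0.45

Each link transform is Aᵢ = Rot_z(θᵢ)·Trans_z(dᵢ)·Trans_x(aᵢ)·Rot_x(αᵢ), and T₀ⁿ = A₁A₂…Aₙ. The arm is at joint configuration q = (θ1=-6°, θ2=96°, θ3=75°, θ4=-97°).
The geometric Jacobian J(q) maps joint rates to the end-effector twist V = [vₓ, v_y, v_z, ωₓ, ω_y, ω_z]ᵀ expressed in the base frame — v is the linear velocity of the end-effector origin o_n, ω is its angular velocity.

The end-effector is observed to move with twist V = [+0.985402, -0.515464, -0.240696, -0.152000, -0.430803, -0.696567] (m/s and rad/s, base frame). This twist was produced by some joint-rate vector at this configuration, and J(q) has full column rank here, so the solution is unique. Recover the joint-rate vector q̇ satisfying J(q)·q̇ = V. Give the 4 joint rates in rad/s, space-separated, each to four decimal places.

-0.7410 -0.0710 -0.1520 -0.4460

o_n = [0.6200, 1.1818, 0.3317]
J₁: ẑ×o_n = [-1.1818, 0.6200, 0.0000], ω = ẑ
J2: z=[0.0000, 0.0000, 1.0000] o=[0.5370, -0.0564, 0.3600] → [-1.2383, 0.0830, 0.0000, 0.0000, 0.0000, 1.0000]
J3: z=[1.0000, 0.0000, 0.0000] o=[0.5370, 0.7236, 0.3600] → [-0.0000, 0.0283, 0.4583, 1.0000, 0.0000, 0.0000]
J4: z=[0.0000, 0.9659, -0.2588] o=[1.0170, 0.7598, 0.4952] → [-0.0487, 0.1028, 0.3835, 0.0000, 0.9659, -0.2588]
q̇ = J⁺·V = [-0.7410, -0.0710, -0.1520, -0.4460]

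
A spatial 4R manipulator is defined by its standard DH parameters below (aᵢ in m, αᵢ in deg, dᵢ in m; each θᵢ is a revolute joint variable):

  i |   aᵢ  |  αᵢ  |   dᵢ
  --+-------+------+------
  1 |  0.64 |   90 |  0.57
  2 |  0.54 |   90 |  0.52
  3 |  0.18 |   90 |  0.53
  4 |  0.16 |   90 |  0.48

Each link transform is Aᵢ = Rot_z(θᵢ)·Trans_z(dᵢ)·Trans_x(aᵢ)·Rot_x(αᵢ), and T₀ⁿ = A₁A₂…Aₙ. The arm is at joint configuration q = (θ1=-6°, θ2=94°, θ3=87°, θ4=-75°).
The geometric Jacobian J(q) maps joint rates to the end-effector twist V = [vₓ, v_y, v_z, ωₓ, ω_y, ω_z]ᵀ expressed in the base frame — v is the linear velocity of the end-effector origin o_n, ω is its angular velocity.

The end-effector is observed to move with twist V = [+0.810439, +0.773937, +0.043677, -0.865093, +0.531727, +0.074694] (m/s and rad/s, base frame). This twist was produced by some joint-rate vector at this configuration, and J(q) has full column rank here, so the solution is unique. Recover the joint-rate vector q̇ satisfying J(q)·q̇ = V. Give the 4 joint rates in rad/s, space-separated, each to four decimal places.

o_n = [0.8626, -0.8106, 1.6246]
J₁: ẑ×o_n = [0.8106, 0.8626, -0.0000], ω = ẑ
J2: z=[-0.1045, -0.9945, 0.0000] o=[0.6365, -0.0669, 0.5700] → [-1.0488, 0.1102, 0.3026, -0.1045, -0.9945, 0.0000]
J3: z=[0.9921, -0.1043, 0.0698] o=[0.5447, -0.5801, 1.1087] → [-0.0377, -0.4897, -0.1955, 0.9921, -0.1043, 0.0698]
J4: z=[-0.0638, 0.0593, 0.9962] o=[1.0510, -0.8141, 1.1551] → [0.0244, -0.1577, 0.0110, -0.0638, 0.0593, 0.9962]
q̇ = J⁺·V = [0.3800, -0.4510, -0.9350, -0.2410]

0.3800 -0.4510 -0.9350 -0.2410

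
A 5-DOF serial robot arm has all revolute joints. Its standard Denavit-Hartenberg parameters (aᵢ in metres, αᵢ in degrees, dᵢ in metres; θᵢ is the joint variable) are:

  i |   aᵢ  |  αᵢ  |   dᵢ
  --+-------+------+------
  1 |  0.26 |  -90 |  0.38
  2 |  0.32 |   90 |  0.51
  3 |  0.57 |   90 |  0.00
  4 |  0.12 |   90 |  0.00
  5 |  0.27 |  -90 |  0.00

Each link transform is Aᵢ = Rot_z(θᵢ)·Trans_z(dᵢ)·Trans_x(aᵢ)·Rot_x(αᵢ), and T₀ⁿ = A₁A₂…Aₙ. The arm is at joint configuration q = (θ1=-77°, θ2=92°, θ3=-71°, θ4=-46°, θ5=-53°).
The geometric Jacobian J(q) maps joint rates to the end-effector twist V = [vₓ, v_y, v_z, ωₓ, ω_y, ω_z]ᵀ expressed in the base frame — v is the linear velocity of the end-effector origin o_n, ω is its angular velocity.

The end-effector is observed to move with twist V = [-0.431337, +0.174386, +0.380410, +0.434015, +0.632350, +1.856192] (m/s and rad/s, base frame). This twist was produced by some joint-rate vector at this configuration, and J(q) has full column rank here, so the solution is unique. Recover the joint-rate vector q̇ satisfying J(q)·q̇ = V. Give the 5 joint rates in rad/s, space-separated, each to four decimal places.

0.8790 0.7240 -0.3960 0.9580 0.2250

o_n = [-0.1339, -0.0616, -0.3858]
J₁: ẑ×o_n = [0.0616, -0.1339, 0.0000], ω = ẑ
J2: z=[0.9744, 0.2250, 0.0000] o=[0.0585, -0.2533, 0.3800] → [-0.1723, 0.7462, 0.2301, 0.9744, 0.2250, 0.0000]
J3: z=[0.2248, -0.9738, -0.0349] o=[0.5529, -0.1277, 0.0602] → [0.4366, 0.1242, -0.6539, 0.2248, -0.9738, -0.0349]
J4: z=[-0.3098, -0.1054, 0.9449] o=[0.0263, -0.2427, -0.1253] → [-0.1436, -0.2321, -0.0730, -0.3098, -0.1054, 0.9449]
J5: z=[0.5084, 0.8215, 0.2583] o=[-0.0701, -0.1754, -0.1494] → [-0.2236, 0.1037, 0.1102, 0.5084, 0.8215, 0.2583]
q̇ = J⁺·V = [0.8790, 0.7240, -0.3960, 0.9580, 0.2250]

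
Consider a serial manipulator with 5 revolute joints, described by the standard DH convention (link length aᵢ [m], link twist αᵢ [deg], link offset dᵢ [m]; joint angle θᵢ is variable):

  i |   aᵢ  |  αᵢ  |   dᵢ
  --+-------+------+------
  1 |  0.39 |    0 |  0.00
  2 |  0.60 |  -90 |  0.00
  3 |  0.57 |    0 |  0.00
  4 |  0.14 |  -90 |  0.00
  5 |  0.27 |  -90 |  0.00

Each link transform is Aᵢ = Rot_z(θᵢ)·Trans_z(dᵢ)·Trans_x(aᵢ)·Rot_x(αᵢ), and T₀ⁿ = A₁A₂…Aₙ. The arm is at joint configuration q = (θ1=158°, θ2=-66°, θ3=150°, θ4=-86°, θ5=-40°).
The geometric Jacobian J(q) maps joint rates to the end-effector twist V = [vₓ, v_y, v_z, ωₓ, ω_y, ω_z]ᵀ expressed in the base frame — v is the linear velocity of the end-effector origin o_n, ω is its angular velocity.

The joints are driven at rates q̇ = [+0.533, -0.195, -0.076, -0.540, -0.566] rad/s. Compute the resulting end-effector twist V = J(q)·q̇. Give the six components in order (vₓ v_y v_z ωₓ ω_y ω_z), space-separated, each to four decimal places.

-0.2861 -0.0880 0.1444 0.5979 0.5299 0.5861

o_n = [-0.5441, 0.3983, -0.5967]
J₁: ẑ×o_n = [-0.3983, -0.5441, 0.0000], ω = ẑ
J2: z=[0.0000, 0.0000, 1.0000] o=[-0.3616, 0.1461, 0.0000] → [-0.2522, -0.1825, 0.0000, 0.0000, 0.0000, 1.0000]
J3: z=[-0.9994, -0.0349, 0.0000] o=[-0.3825, 0.7457, 0.0000] → [0.0208, -0.5964, 0.3416, -0.9994, -0.0349, 0.0000]
J4: z=[-0.9994, -0.0349, 0.0000] o=[-0.3653, 0.2524, -0.2850] → [0.0109, -0.3115, -0.1520, -0.9994, -0.0349, 0.0000]
J5: z=[0.0314, -0.8982, -0.4384] o=[-0.3675, 0.3137, -0.4108] → [0.2041, 0.0833, -0.1560, 0.0314, -0.8982, -0.4384]
V = J·q̇ = [-0.2861, -0.0880, 0.1444, 0.5979, 0.5299, 0.5861]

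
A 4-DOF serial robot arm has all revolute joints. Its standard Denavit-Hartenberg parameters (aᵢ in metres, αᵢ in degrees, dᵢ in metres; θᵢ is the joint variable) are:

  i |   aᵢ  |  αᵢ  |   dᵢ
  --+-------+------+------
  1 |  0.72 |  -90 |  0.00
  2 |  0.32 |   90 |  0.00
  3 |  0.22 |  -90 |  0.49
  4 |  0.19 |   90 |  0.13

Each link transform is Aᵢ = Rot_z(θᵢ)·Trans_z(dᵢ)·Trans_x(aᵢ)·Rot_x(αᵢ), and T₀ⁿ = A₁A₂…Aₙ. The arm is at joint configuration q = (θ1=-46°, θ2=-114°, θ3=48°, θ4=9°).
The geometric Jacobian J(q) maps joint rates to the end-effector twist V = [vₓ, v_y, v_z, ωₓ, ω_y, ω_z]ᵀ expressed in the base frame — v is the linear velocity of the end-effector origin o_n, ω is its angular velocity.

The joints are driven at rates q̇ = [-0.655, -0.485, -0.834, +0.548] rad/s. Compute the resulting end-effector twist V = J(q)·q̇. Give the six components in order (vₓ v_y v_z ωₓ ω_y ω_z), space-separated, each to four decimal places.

o_n = [0.3484, 0.2006, 0.2661]
J₁: ẑ×o_n = [-0.2006, 0.3484, 0.0000], ω = ẑ
J2: z=[0.7193, 0.6947, 0.0000] o=[0.5002, -0.5179, 0.0000] → [0.1848, -0.1914, 0.6223, 0.7193, 0.6947, 0.0000]
J3: z=[-0.6346, 0.6571, -0.4067] o=[0.4097, -0.4243, 0.2923] → [0.2369, 0.0083, -0.3562, -0.6346, 0.6571, -0.4067]
J4: z=[0.6913, 0.2474, -0.6789] o=[0.1748, 0.0543, 0.2275] → [0.1088, -0.1445, 0.0582, 0.6913, 0.2474, -0.6789]
V = J·q̇ = [-0.0962, -0.2214, 0.0272, 0.5592, -0.7494, -0.6878]

-0.0962 -0.2214 0.0272 0.5592 -0.7494 -0.6878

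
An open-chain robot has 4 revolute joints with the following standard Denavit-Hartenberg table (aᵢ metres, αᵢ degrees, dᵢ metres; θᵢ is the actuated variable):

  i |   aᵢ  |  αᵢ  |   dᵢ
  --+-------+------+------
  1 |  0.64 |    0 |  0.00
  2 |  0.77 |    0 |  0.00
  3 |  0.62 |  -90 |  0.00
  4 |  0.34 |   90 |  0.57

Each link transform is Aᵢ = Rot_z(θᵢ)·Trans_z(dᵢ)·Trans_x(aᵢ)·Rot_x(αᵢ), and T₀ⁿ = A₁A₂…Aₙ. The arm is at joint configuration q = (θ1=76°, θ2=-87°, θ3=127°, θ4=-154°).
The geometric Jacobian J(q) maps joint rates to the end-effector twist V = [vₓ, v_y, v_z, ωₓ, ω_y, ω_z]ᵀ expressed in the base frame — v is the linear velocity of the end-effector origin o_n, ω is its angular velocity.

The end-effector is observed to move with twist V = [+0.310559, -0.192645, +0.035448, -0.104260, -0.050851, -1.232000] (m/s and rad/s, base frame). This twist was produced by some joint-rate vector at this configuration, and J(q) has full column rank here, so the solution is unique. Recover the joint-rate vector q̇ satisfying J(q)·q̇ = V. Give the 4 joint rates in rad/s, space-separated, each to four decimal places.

o_n = [0.2605, 0.5068, 0.1490]
J₁: ẑ×o_n = [-0.5068, 0.2605, 0.0000], ω = ẑ
J2: z=[0.0000, 0.0000, 1.0000] o=[0.1548, 0.6210, 0.0000] → [0.1142, 0.1057, -0.0000, 0.0000, 0.0000, 1.0000]
J3: z=[0.0000, 0.0000, 1.0000] o=[0.9107, 0.4741, 0.0000] → [-0.0327, -0.6501, 0.0000, 0.0000, 0.0000, 1.0000]
J4: z=[-0.8988, -0.4384, 0.0000] o=[0.6389, 1.0313, 0.0000] → [-0.0653, 0.1340, 0.3056, -0.8988, -0.4384, 0.0000]
q̇ = J⁺·V = [-0.7280, -0.4580, -0.0460, 0.1160]

-0.7280 -0.4580 -0.0460 0.1160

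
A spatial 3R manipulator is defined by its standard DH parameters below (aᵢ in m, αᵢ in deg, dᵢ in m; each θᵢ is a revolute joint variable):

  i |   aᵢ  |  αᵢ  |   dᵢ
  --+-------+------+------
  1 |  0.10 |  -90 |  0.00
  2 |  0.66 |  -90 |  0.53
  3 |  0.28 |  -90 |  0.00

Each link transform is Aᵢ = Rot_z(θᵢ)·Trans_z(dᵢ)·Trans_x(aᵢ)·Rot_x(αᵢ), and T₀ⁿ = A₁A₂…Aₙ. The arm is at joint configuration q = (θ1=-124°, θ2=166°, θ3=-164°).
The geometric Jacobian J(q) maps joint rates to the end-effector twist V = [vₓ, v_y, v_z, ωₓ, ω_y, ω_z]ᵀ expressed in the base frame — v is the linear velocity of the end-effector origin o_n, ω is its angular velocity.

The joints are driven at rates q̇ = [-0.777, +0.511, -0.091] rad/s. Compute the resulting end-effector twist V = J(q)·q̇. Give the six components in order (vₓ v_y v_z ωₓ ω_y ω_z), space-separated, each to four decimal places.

o_n = [0.6595, -0.1080, -0.0946]
J₁: ẑ×o_n = [0.1080, 0.6595, -0.0000], ω = ẑ
J2: z=[0.8290, -0.5592, 0.0000] o=[-0.0559, -0.0829, 0.0000] → [0.0529, 0.0784, 0.3792, 0.8290, -0.5592, 0.0000]
J3: z=[0.1353, 0.2006, 0.9703] o=[0.7416, 0.1516, -0.1597] → [0.2650, -0.0884, -0.0187, 0.1353, 0.2006, 0.9703]
V = J·q̇ = [-0.0810, -0.4643, 0.1955, 0.4113, -0.3040, -0.8653]

-0.0810 -0.4643 0.1955 0.4113 -0.3040 -0.8653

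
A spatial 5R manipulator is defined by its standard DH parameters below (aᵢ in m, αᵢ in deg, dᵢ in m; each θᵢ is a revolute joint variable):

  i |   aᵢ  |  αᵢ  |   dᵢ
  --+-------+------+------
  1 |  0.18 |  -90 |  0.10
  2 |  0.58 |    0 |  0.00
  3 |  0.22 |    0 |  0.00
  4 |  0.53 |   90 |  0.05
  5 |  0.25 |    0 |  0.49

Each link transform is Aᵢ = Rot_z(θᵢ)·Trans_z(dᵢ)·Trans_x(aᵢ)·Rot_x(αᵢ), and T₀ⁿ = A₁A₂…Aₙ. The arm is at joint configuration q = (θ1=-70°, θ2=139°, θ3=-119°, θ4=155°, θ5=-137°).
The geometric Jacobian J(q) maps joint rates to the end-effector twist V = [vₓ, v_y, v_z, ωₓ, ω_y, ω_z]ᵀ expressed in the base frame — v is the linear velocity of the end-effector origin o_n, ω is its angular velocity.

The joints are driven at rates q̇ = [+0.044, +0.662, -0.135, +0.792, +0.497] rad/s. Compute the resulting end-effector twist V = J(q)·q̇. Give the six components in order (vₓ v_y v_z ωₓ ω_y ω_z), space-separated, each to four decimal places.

-0.4607 0.9544 0.5733 1.2543 0.4104 -0.4511

o_n = [-0.2344, 0.2916, -0.8742]
J₁: ẑ×o_n = [-0.2916, -0.2344, 0.0000], ω = ẑ
J2: z=[0.9397, 0.3420, 0.0000] o=[0.0616, -0.1691, 0.1000] → [-0.3332, 0.9154, 0.5341, 0.9397, 0.3420, 0.0000]
J3: z=[0.9397, 0.3420, 0.0000] o=[-0.0881, 0.2422, -0.2805] → [-0.2030, 0.5578, 0.0964, 0.9397, 0.3420, 0.0000]
J4: z=[0.9397, 0.3420, 0.0000] o=[-0.0174, 0.0479, -0.3558] → [-0.1773, 0.4871, 0.3031, 0.9397, 0.3420, 0.0000]
J5: z=[0.0298, -0.0819, -0.9962] o=[-0.1510, 0.5612, -0.4020] → [-0.2299, 0.0971, -0.0149, 0.0298, -0.0819, -0.9962]
V = J·q̇ = [-0.4607, 0.9544, 0.5733, 1.2543, 0.4104, -0.4511]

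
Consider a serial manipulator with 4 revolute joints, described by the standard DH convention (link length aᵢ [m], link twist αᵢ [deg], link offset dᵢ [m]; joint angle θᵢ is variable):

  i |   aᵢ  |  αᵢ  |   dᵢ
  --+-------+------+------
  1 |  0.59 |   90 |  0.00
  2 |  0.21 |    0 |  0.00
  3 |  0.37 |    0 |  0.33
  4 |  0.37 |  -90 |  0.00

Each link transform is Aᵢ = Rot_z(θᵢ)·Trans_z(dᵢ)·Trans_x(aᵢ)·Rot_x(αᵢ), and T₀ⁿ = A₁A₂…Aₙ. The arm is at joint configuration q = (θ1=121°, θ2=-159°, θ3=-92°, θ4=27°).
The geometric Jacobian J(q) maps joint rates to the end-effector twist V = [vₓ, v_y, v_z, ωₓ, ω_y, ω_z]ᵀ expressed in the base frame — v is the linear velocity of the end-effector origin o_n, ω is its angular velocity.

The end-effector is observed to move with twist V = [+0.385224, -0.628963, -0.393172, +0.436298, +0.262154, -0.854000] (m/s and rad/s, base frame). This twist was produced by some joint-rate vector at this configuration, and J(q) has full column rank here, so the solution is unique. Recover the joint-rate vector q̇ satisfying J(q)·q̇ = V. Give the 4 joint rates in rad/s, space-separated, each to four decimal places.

o_n = [0.2791, 0.1762, 0.5316]
J₁: ẑ×o_n = [-0.1762, 0.2791, 0.0000], ω = ẑ
J2: z=[0.8572, 0.5150, 0.0000] o=[-0.3039, 0.5057, 0.0000] → [0.2738, -0.4557, -0.5827, 0.8572, 0.5150, 0.0000]
J3: z=[0.8572, 0.5150, 0.0000] o=[-0.2029, 0.3377, -0.0753] → [0.3126, -0.5202, -0.3866, 0.8572, 0.5150, 0.0000]
J4: z=[0.8572, 0.5150, 0.0000] o=[0.1420, 0.4044, 0.2746] → [0.1324, -0.2203, -0.2662, 0.8572, 0.5150, 0.0000]
q̇ = J⁺·V = [-0.8540, 0.6570, 0.4130, -0.5610]

-0.8540 0.6570 0.4130 -0.5610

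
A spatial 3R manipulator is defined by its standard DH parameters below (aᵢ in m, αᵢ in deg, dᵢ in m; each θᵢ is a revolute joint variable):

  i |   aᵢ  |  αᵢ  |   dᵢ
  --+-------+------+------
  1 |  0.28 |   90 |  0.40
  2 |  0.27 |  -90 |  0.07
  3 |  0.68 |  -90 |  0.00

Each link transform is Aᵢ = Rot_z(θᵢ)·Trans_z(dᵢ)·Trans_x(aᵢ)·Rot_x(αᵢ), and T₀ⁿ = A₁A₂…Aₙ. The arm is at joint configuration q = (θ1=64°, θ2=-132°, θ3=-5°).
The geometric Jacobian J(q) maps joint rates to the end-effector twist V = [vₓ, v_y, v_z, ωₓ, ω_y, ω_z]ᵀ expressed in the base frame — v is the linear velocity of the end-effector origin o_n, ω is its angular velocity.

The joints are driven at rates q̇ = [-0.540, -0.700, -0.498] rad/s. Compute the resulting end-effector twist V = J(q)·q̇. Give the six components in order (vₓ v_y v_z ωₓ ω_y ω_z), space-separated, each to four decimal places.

o_n = [-0.0390, -0.3748, -0.3041]
J₁: ẑ×o_n = [0.3748, -0.0390, 0.0000], ω = ẑ
J2: z=[0.8988, -0.4384, 0.0000] o=[0.1227, 0.2517, 0.4000] → [0.3086, 0.6328, -0.6339, 0.8988, -0.4384, 0.0000]
J3: z=[0.3258, 0.6679, -0.6691] o=[0.1065, 0.0586, 0.1994] → [-0.6262, 0.2613, -0.0440, 0.3258, 0.6679, -0.6691]
V = J·q̇ = [-0.1066, -0.5521, 0.4657, -0.7914, -0.0258, -0.2068]

-0.1066 -0.5521 0.4657 -0.7914 -0.0258 -0.2068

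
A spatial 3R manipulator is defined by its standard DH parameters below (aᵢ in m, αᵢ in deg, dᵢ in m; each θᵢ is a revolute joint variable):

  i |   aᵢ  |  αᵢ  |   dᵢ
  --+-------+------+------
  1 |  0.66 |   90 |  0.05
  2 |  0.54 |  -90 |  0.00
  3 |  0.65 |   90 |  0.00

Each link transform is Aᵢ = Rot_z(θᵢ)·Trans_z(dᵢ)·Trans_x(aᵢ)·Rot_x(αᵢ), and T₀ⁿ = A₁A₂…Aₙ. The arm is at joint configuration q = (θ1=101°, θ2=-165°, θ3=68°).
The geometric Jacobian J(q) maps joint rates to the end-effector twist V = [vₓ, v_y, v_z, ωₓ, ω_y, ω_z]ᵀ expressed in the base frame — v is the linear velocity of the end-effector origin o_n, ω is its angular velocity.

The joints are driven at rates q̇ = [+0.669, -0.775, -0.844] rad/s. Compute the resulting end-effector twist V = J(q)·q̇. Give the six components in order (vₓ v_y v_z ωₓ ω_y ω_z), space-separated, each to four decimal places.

o_n = [-0.5731, -0.2100, -0.1528]
J₁: ẑ×o_n = [0.2100, -0.5731, 0.0000], ω = ẑ
J2: z=[0.9816, 0.1908, 0.0000] o=[-0.1259, 0.6479, 0.0500] → [-0.0387, 0.1991, -0.7568, 0.9816, 0.1908, 0.0000]
J3: z=[-0.0494, 0.2541, -0.9659] o=[-0.0264, 0.1359, -0.0898] → [-0.3501, 0.5250, 0.1560, -0.0494, 0.2541, -0.9659]
V = J·q̇ = [0.4660, -0.9808, 0.4549, -0.7191, -0.3623, 1.4842]

0.4660 -0.9808 0.4549 -0.7191 -0.3623 1.4842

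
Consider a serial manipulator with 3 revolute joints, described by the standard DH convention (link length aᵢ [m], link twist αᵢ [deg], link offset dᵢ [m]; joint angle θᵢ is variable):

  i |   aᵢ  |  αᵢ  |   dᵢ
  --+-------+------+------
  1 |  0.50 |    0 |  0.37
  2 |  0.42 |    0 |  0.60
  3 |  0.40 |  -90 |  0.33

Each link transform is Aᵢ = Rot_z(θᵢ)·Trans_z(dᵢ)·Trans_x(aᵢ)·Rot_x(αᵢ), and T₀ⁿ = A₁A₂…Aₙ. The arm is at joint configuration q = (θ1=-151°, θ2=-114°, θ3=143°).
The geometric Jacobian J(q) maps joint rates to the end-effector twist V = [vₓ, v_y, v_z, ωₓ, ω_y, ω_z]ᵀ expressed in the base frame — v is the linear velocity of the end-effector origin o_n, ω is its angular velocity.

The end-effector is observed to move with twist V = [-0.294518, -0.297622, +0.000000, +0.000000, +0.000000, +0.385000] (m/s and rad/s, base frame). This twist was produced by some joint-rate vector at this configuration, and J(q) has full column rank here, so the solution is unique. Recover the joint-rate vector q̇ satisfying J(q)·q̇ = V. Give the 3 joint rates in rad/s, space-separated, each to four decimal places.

o_n = [-0.6859, -0.1632, 1.3000]
J₁: ẑ×o_n = [0.1632, -0.6859, 0.0000], ω = ẑ
J2: z=[0.0000, 0.0000, 1.0000] o=[-0.4373, -0.2424, 0.3700] → [-0.0792, -0.2486, 0.0000, 0.0000, 0.0000, 1.0000]
J3: z=[0.0000, 0.0000, 1.0000] o=[-0.4739, 0.1760, 0.9700] → [0.3392, -0.2120, 0.0000, 0.0000, 0.0000, 1.0000]
q̇ = J⁺·V = [0.3900, 0.8520, -0.8570]

0.3900 0.8520 -0.8570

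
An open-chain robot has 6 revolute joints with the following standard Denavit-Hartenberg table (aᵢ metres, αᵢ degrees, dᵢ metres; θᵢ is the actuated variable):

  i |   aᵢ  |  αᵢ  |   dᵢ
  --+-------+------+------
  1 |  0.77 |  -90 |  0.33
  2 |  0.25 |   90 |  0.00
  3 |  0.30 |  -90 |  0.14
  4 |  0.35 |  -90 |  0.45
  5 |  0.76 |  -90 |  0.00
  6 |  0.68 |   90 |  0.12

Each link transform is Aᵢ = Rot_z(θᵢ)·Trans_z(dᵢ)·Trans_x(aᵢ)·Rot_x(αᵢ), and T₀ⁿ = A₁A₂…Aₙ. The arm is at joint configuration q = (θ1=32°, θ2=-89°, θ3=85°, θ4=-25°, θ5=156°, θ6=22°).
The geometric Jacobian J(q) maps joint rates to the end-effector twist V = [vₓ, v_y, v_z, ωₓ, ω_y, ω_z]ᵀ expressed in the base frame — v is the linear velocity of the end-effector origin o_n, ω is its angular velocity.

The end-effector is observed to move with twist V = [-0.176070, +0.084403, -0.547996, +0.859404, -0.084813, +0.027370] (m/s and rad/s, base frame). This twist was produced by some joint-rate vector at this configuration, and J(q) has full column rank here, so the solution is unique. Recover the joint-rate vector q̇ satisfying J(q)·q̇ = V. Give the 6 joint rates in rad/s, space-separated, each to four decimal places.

0.2490 -0.5630 -0.5390 0.1060 0.1420 0.1160

o_n = [1.0511, -0.1496, 0.5254]
J₁: ẑ×o_n = [0.1496, 1.0511, -0.0000], ω = ẑ
J2: z=[-0.5299, 0.8480, 0.0000] o=[0.6530, 0.4080, 0.3300] → [0.1657, 0.1036, -0.0421, -0.5299, 0.8480, 0.0000]
J3: z=[-0.8479, -0.5298, 0.0175] o=[0.6567, 0.4103, 0.5800] → [0.0387, -0.0394, 0.6837, -0.8479, -0.5298, 0.0175]
J4: z=[-0.0609, 0.0647, -0.9960] o=[0.3800, 0.5899, 0.6085] → [-0.7419, -0.6735, 0.0016, -0.0609, 0.0647, -0.9960]
J5: z=[0.5459, 0.8376, 0.0210] o=[0.0601, 0.8088, 0.1906] → [0.3006, -0.1620, -1.3532, 0.5459, 0.8376, 0.0210]
J6: z=[0.2842, -0.1615, -0.9451] o=[0.6591, 0.4122, 0.4385] → [-0.5450, -0.3951, -0.0964, 0.2842, -0.1615, -0.9451]
q̇ = J⁺·V = [0.2490, -0.5630, -0.5390, 0.1060, 0.1420, 0.1160]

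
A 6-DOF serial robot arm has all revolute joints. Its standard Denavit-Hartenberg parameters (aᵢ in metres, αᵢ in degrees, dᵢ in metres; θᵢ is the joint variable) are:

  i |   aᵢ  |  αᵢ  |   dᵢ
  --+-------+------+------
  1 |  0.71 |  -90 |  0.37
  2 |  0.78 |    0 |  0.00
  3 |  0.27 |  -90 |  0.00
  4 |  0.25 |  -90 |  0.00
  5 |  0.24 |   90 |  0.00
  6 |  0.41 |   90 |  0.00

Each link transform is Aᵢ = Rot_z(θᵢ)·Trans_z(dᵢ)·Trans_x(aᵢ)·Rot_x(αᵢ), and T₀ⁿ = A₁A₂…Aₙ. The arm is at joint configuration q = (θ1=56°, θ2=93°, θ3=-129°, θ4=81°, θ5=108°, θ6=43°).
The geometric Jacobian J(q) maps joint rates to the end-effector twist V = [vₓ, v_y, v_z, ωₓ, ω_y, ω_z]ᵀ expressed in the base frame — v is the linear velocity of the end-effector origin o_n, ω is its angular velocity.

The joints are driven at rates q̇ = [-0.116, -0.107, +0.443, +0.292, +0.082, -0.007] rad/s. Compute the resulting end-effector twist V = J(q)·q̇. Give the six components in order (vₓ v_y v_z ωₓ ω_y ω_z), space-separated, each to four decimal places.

o_n = [0.3129, 0.2388, 0.0105]
J₁: ẑ×o_n = [-0.2388, 0.3129, 0.0000], ω = ẑ
J2: z=[-0.8290, 0.5592, 0.0000] o=[0.3970, 0.5886, 0.3700] → [-0.2011, -0.2981, 0.3371, -0.8290, 0.5592, 0.0000]
J3: z=[-0.8290, 0.5592, 0.0000] o=[0.3742, 0.5548, -0.4089] → [0.2345, 0.3477, 0.2963, -0.8290, 0.5592, 0.0000]
J4: z=[0.3287, 0.4873, -0.8090] o=[0.4963, 0.7359, -0.2502] → [-0.2751, 0.0627, -0.0740, 0.3287, 0.4873, -0.8090]
J5: z=[-0.3171, -0.7499, -0.5805] o=[0.7187, 0.6240, -0.2272] → [-0.4019, 0.3110, -0.1822, -0.3171, -0.7499, -0.5805]
J6: z=[0.7445, -0.5761, 0.3374] o=[0.5777, 0.5460, -0.0494] → [0.0692, -0.1339, -0.3813, 0.7445, -0.5761, 0.3374]
V = J·q̇ = [0.0393, 0.1944, 0.0613, -0.2138, 0.2727, -0.4022]

0.0393 0.1944 0.0613 -0.2138 0.2727 -0.4022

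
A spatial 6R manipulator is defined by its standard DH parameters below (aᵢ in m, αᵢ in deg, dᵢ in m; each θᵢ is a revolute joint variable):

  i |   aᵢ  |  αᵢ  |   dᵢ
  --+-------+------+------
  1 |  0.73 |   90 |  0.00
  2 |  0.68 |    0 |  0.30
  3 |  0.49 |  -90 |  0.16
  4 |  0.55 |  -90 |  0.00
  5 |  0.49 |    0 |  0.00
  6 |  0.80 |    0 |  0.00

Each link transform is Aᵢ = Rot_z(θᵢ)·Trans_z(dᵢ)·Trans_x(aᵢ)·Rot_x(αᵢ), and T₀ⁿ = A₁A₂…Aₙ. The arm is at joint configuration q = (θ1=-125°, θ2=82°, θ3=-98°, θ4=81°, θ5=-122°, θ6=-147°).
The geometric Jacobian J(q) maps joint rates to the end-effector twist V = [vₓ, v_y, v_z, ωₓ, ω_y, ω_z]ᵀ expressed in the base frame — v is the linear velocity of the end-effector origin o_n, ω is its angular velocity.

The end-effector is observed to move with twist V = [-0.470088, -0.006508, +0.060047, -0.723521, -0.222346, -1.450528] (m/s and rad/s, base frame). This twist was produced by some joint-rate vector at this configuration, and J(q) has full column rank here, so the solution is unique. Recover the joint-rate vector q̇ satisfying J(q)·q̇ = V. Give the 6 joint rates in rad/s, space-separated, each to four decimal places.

o_n = [-0.8594, -0.9013, 0.1570]
J₁: ẑ×o_n = [0.9013, -0.8594, 0.0000], ω = ẑ
J2: z=[-0.8192, 0.5736, 0.0000] o=[-0.4187, -0.5980, 0.0000] → [0.0900, 0.1286, 0.5013, -0.8192, 0.5736, 0.0000]
J3: z=[-0.8192, 0.5736, 0.0000] o=[-0.7187, -0.5034, 0.6734] → [-0.2962, -0.4230, 0.4066, -0.8192, 0.5736, 0.0000]
J4: z=[-0.1581, -0.2258, 0.9613] o=[-1.1200, -0.7975, 0.5383] → [0.1859, 0.1901, 0.0752, -0.1581, -0.2258, 0.9613]
J5: z=[0.6727, 0.6880, 0.2722] o=[-0.7224, -1.1768, 0.5146] → [-0.3211, 0.2033, 0.2796, 0.6727, 0.6880, 0.2722]
J6: z=[0.6727, 0.6880, 0.2722] o=[-0.9758, -1.0916, 0.9252] → [-0.5804, 0.5485, 0.0479, 0.6727, 0.6880, 0.2722]
q̇ = J⁺·V = [-0.7810, -0.0440, 0.3890, -0.4790, -0.0140, -0.7540]

-0.7810 -0.0440 0.3890 -0.4790 -0.0140 -0.7540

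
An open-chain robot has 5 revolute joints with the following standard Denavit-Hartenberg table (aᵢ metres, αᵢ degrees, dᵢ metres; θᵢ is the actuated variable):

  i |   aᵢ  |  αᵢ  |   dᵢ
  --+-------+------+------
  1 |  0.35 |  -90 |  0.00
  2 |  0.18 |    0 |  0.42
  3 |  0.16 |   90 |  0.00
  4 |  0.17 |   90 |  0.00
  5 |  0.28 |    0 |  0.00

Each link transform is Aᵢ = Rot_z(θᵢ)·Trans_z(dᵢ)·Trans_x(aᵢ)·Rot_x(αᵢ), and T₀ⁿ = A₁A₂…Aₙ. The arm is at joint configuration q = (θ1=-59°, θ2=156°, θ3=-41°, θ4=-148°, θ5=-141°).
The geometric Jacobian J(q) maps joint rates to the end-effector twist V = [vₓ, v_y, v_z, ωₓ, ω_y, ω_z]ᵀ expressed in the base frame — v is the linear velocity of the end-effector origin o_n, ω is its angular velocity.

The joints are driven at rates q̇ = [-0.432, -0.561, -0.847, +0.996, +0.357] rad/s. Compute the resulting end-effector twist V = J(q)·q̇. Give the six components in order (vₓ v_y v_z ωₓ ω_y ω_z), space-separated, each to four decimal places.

o_n = [0.3513, 0.2797, -0.1803]
J₁: ẑ×o_n = [-0.2797, 0.3513, 0.0000], ω = ẑ
J2: z=[0.8572, 0.5150, 0.0000] o=[0.1803, -0.3000, 0.0000] → [-0.0929, 0.1546, 0.4088, 0.8572, 0.5150, 0.0000]
J3: z=[0.8572, 0.5150, 0.0000] o=[0.4556, 0.0573, -0.0732] → [-0.0552, 0.0918, 0.2444, 0.8572, 0.5150, 0.0000]
J4: z=[0.4668, -0.7769, -0.4226] o=[0.4208, 0.1152, -0.2182] → [0.0401, 0.0117, 0.0229, 0.4668, -0.7769, -0.4226]
J5: z=[0.8423, 0.2448, 0.4803] o=[0.3749, 0.0166, -0.0876] → [-0.1491, 0.0668, 0.2274, 0.8423, 0.2448, 0.4803]
V = J·q̇ = [0.2064, -0.2808, -0.3324, -0.4413, -1.4115, -0.6815]

0.2064 -0.2808 -0.3324 -0.4413 -1.4115 -0.6815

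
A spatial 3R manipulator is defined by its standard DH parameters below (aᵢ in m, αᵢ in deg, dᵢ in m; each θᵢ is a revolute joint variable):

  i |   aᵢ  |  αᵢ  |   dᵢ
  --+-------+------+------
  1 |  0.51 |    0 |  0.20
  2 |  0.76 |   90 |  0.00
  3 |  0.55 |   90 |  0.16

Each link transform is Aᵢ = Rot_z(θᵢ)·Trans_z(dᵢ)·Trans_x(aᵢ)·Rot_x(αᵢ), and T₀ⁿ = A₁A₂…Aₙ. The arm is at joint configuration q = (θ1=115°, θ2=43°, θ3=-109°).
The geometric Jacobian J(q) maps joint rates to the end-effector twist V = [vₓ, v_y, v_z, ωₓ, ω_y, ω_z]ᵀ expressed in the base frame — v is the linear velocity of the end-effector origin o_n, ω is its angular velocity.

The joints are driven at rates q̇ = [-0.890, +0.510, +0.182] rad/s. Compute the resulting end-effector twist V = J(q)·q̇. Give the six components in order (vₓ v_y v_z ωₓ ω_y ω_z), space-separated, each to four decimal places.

o_n = [-0.6942, 0.8282, -0.3200]
J₁: ẑ×o_n = [-0.8282, -0.6942, 0.0000], ω = ẑ
J2: z=[0.0000, 0.0000, 1.0000] o=[-0.2155, 0.4622, 0.2000] → [-0.3660, -0.4787, 0.0000, 0.0000, 0.0000, 1.0000]
J3: z=[0.3746, 0.9272, 0.0000] o=[-0.9202, 0.7469, 0.2000] → [-0.4822, 0.1948, -0.1791, 0.3746, 0.9272, 0.0000]
V = J·q̇ = [0.4627, 0.4092, -0.0326, 0.0682, 0.1687, -0.3800]

0.4627 0.4092 -0.0326 0.0682 0.1687 -0.3800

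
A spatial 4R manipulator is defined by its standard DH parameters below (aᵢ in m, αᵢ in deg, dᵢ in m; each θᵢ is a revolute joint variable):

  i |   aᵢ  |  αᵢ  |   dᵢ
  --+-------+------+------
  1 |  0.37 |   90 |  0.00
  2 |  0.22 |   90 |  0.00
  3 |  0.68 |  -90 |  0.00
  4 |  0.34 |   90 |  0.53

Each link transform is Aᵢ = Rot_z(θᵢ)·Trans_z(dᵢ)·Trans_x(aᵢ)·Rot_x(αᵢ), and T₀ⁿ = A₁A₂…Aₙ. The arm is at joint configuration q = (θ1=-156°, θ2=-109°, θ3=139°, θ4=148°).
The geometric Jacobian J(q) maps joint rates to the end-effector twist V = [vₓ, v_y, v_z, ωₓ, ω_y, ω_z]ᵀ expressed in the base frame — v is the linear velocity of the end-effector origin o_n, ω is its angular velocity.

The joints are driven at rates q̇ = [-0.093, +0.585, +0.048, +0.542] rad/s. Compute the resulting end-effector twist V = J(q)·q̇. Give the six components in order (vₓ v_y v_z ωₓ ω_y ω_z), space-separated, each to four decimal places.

o_n = [-0.5614, -0.4065, 0.3416]
J₁: ẑ×o_n = [0.4065, -0.5614, 0.0000], ω = ẑ
J2: z=[-0.4067, 0.9135, 0.0000] o=[-0.3380, -0.1505, 0.0000] → [0.3121, 0.1389, 0.3082, -0.4067, 0.9135, 0.0000]
J3: z=[0.8638, 0.3846, 0.3256] o=[-0.2726, -0.1214, -0.2080] → [0.3042, -0.5687, -0.1352, 0.8638, 0.3846, 0.3256]
J4: z=[0.1118, -0.7763, 0.6203] o=[-0.6067, 0.2182, 0.2772] → [0.3376, 0.0209, -0.0347, 0.1118, -0.7763, 0.6203]
V = J·q̇ = [0.3423, 0.1175, 0.1550, -0.1359, 0.1321, 0.2588]

0.3423 0.1175 0.1550 -0.1359 0.1321 0.2588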